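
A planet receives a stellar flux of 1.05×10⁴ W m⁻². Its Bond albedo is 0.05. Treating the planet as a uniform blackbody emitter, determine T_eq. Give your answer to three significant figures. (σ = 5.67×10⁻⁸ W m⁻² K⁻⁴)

T_eq ≈ 458 K

Energy balance: absorbed = emitted ⇒ πR²·S(1−A) = 4πR²·σT_eq⁴, so T_eq⁴ = S(1−A)/(4σ).
T_eq = [1.05×10⁴ × 0.95 / (4 × 5.67×10⁻⁸)]^(1/4) = (4.40×10¹⁰)^(1/4) = 458 K.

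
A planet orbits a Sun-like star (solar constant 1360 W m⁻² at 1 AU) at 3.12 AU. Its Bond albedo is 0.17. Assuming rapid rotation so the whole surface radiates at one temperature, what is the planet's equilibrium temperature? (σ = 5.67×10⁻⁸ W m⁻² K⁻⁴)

Flux at 3.12 AU: S = 1360/3.12² = 140 W m⁻².
Energy balance: absorbed = emitted ⇒ πR²·S(1−A) = 4πR²·σT_eq⁴, so T_eq⁴ = S(1−A)/(4σ).
T_eq = [140 × 0.83 / (4 × 5.67×10⁻⁸)]^(1/4) = (5.11×10⁸)^(1/4) = 150 K.

T_eq ≈ 150 K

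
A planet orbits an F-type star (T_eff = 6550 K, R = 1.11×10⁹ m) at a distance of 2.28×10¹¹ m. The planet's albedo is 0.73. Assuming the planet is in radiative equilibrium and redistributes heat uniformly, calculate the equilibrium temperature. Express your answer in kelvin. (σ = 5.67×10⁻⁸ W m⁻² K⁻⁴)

T_eq ≈ 233 K

L = 4πR_⋆²σT_⋆⁴ = 4π(1.11×10⁹)² × 5.67×10⁻⁸ × (6550)⁴ = 1.62×10²⁷ W.
S = L/(4πd²) = 2470 W m⁻².
Energy balance: absorbed = emitted ⇒ πR²·S(1−A) = 4πR²·σT_eq⁴, so T_eq⁴ = S(1−A)/(4σ).
T_eq = [2470 × 0.27 / (4 × 5.67×10⁻⁸)]^(1/4) = (2.94×10⁹)^(1/4) = 233 K.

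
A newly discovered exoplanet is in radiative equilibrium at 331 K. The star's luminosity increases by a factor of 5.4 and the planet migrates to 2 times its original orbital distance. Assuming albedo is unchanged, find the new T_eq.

T_eq ∝ L^(1/4) · d^(−1/2).
T′ = 331 × 5.4^(1/4) / 2^(1/2) = 357 K.

T_eq ≈ 357 K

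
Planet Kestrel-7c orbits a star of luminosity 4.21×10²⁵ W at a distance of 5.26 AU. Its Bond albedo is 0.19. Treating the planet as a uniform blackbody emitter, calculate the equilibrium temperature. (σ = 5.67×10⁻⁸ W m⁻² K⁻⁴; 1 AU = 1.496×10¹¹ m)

d = 5.26 AU = 7.87×10¹¹ m.
Flux: S = L/(4πd²) = 4.21×10²⁵/(4π×(7.87×10¹¹)²) = 5.41 W m⁻².
Energy balance: absorbed = emitted ⇒ πR²·S(1−A) = 4πR²·σT_eq⁴, so T_eq⁴ = S(1−A)/(4σ).
T_eq = [5.41 × 0.81 / (4 × 5.67×10⁻⁸)]^(1/4) = (1.93×10⁷)^(1/4) = 66.3 K.

T_eq ≈ 66.3 K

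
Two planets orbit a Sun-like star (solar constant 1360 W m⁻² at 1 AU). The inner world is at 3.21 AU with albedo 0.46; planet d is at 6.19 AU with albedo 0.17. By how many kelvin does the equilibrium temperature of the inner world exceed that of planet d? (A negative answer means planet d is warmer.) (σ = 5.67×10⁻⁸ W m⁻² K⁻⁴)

ΔT ≈ 26.4 K

T_eq = [S₀(1−A)/(4σd²)]^(1/4), so T ∝ (1−A)^(1/4) / √d.
T₁ = [1360×0.54/(4×5.67×10⁻⁸×3.21²)]^(1/4) = 133.14 K.
T₂ = [1360×0.83/(4×5.67×10⁻⁸×6.19²)]^(1/4) = 106.76 K.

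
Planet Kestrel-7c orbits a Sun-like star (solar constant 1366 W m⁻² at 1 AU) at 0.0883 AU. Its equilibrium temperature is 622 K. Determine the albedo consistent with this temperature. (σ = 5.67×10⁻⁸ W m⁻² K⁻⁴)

A ≈ 0.81

Flux at 0.0883 AU: S = 1366/0.0883² = 1.75×10⁵ W m⁻².
From T_eq⁴ = S(1−A)/(4σ): 1−A = 4σT_eq⁴/S.
1−A = 4 × 5.67×10⁻⁸ × (622)⁴ / 1.75×10⁵ = 0.194.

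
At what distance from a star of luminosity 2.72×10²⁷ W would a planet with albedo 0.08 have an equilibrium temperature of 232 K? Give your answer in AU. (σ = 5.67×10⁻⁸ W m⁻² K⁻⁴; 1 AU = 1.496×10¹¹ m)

From T_eq⁴ = L(1−A)/(16πσd²): d = √[L(1−A)/(16πσT_eq⁴)].
d = √[2.72×10²⁷ × 0.92 / (16π × 5.67×10⁻⁸ × (232)⁴)] = 5.51×10¹¹ m = 3.68 AU.

d ≈ 3.68 AU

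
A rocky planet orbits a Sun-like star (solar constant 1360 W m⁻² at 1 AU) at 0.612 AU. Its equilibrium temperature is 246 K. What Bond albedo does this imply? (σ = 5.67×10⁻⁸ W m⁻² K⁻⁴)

Flux at 0.612 AU: S = 1360/0.612² = 3630 W m⁻².
From T_eq⁴ = S(1−A)/(4σ): 1−A = 4σT_eq⁴/S.
1−A = 4 × 5.67×10⁻⁸ × (246)⁴ / 3630 = 0.229.

A ≈ 0.77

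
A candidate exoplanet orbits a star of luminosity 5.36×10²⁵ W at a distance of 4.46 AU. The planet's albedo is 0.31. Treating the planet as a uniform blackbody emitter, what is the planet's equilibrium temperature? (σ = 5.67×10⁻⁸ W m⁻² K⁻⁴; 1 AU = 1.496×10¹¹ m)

d = 4.46 AU = 6.67×10¹¹ m.
Flux: S = L/(4πd²) = 5.36×10²⁵/(4π×(6.67×10¹¹)²) = 9.58 W m⁻².
Energy balance: absorbed = emitted ⇒ πR²·S(1−A) = 4πR²·σT_eq⁴, so T_eq⁴ = S(1−A)/(4σ).
T_eq = [9.58 × 0.69 / (4 × 5.67×10⁻⁸)]^(1/4) = (2.91×10⁷)^(1/4) = 73.5 K.

T_eq ≈ 73.5 K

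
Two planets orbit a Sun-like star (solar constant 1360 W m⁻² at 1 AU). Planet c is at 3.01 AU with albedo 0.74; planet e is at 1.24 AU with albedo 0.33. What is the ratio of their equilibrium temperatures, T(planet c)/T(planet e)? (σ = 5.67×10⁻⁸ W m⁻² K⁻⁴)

T₁/T₂ ≈ 0.507

T_eq = [S₀(1−A)/(4σd²)]^(1/4), so T ∝ (1−A)^(1/4) / √d.
T₁ = [1360×0.26/(4×5.67×10⁻⁸×3.01²)]^(1/4) = 114.53 K.
T₂ = [1360×0.67/(4×5.67×10⁻⁸×1.24²)]^(1/4) = 226.09 K.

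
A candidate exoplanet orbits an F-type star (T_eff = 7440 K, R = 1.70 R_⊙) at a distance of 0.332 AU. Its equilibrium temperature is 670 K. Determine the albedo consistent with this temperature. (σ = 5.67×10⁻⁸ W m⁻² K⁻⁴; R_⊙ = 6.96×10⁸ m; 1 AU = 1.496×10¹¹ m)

A ≈ 0.54

R_⋆ = 1.70 × 6.96×10⁸ = 1.18×10⁹ m.
d = 0.332 AU = 4.97×10¹⁰ m.
L = 4πR_⋆²σT_⋆⁴ = 4π(1.18×10⁹)² × 5.67×10⁻⁸ × (7440)⁴ = 3.06×10²⁷ W.
S = L/(4πd²) = 9.86×10⁴ W m⁻².
From T_eq⁴ = S(1−A)/(4σ): 1−A = 4σT_eq⁴/S.
1−A = 4 × 5.67×10⁻⁸ × (670)⁴ / 9.86×10⁴ = 0.464.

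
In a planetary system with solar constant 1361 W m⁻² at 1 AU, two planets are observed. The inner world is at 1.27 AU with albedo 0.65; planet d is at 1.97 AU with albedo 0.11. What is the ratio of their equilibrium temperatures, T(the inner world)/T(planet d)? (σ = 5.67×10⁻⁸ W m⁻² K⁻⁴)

T₁/T₂ ≈ 0.986

T_eq = [S₀(1−A)/(4σd²)]^(1/4), so T ∝ (1−A)^(1/4) / √d.
T₁ = [1361×0.35/(4×5.67×10⁻⁸×1.27²)]^(1/4) = 189.96 K.
T₂ = [1361×0.89/(4×5.67×10⁻⁸×1.97²)]^(1/4) = 192.61 K.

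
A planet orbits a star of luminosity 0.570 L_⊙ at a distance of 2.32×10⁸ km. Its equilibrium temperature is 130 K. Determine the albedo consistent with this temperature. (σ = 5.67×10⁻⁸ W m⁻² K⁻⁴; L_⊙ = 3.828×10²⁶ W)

d = 2.32×10⁸ km = 2.32×10¹¹ m.
L = 0.570 × 3.828×10²⁶ = 2.18×10²⁶ W.
Flux: S = L/(4πd²) = 2.18×10²⁶/(4π×(2.32×10¹¹)²) = 323 W m⁻².
From T_eq⁴ = S(1−A)/(4σ): 1−A = 4σT_eq⁴/S.
1−A = 4 × 5.67×10⁻⁸ × (130)⁴ / 323 = 0.201.

A ≈ 0.80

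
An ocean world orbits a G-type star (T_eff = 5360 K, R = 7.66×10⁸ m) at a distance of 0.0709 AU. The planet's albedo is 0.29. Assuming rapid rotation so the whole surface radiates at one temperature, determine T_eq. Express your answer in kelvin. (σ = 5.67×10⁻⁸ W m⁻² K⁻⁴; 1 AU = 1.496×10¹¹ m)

T_eq ≈ 935 K

d = 0.0709 AU = 1.06×10¹⁰ m.
L = 4πR_⋆²σT_⋆⁴ = 4π(7.66×10⁸)² × 5.67×10⁻⁸ × (5360)⁴ = 3.45×10²⁶ W.
S = L/(4πd²) = 2.44×10⁵ W m⁻².
Energy balance: absorbed = emitted ⇒ πR²·S(1−A) = 4πR²·σT_eq⁴, so T_eq⁴ = S(1−A)/(4σ).
T_eq = [2.44×10⁵ × 0.71 / (4 × 5.67×10⁻⁸)]^(1/4) = (7.64×10¹¹)^(1/4) = 935 K.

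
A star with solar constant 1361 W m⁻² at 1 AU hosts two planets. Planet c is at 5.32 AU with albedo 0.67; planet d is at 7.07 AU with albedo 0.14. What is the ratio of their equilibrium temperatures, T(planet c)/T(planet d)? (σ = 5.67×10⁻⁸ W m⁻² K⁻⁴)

T_eq = [S₀(1−A)/(4σd²)]^(1/4), so T ∝ (1−A)^(1/4) / √d.
T₁ = [1361×0.33/(4×5.67×10⁻⁸×5.32²)]^(1/4) = 91.46 K.
T₂ = [1361×0.86/(4×5.67×10⁻⁸×7.07²)]^(1/4) = 100.80 K.

T₁/T₂ ≈ 0.907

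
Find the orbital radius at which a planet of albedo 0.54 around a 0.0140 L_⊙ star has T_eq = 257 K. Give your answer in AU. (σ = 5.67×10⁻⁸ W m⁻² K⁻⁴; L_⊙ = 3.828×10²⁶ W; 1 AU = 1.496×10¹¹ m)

L = 0.0140 × 3.828×10²⁶ = 5.36×10²⁴ W.
From T_eq⁴ = L(1−A)/(16πσd²): d = √[L(1−A)/(16πσT_eq⁴)].
d = √[5.36×10²⁴ × 0.46 / (16π × 5.67×10⁻⁸ × (257)⁴)] = 1.41×10¹⁰ m = 0.0941 AU.

d ≈ 0.0941 AU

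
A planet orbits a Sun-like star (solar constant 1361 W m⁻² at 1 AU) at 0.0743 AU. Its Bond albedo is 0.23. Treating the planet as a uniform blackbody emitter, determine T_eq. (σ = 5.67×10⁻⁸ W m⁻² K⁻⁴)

Flux at 0.0743 AU: S = 1361/0.0743² = 2.47×10⁵ W m⁻².
Energy balance: absorbed = emitted ⇒ πR²·S(1−A) = 4πR²·σT_eq⁴, so T_eq⁴ = S(1−A)/(4σ).
T_eq = [2.47×10⁵ × 0.77 / (4 × 5.67×10⁻⁸)]^(1/4) = (8.37×10¹¹)^(1/4) = 956 K.

T_eq ≈ 956 K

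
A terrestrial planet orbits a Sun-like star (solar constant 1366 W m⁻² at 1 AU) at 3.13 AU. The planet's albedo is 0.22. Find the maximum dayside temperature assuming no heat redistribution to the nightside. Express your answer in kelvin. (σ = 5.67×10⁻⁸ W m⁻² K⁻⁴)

Flux at 3.13 AU: S = 1366/3.13² = 139 W m⁻².
With no redistribution each surface element balances locally: S(1−A) = σT⁴.
T = [139 × 0.78 / 5.67×10⁻⁸]^(1/4) = (1.92×10⁹)^(1/4) = 209 K.

T_ss ≈ 209 K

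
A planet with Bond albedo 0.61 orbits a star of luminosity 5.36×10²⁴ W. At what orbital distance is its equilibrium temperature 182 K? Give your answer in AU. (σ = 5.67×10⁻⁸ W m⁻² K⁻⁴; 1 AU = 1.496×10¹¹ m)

From T_eq⁴ = L(1−A)/(16πσd²): d = √[L(1−A)/(16πσT_eq⁴)].
d = √[5.36×10²⁴ × 0.39 / (16π × 5.67×10⁻⁸ × (182)⁴)] = 2.59×10¹⁰ m = 0.173 AU.

d ≈ 0.173 AU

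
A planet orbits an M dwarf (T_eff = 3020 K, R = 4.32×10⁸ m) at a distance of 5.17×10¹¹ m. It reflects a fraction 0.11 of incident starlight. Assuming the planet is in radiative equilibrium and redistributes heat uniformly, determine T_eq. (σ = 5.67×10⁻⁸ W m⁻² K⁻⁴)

L = 4πR_⋆²σT_⋆⁴ = 4π(4.32×10⁸)² × 5.67×10⁻⁸ × (3020)⁴ = 1.11×10²⁵ W.
S = L/(4πd²) = 3.29 W m⁻².
Energy balance: absorbed = emitted ⇒ πR²·S(1−A) = 4πR²·σT_eq⁴, so T_eq⁴ = S(1−A)/(4σ).
T_eq = [3.29 × 0.89 / (4 × 5.67×10⁻⁸)]^(1/4) = (1.29×10⁷)^(1/4) = 60.0 K.

T_eq ≈ 60.0 K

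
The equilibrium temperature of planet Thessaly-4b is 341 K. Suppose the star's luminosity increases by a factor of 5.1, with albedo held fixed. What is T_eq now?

T_eq ∝ L^(1/4) · d^(−1/2).
T′ = 341 × 5.1^(1/4) = 512 K.

T_eq ≈ 512 K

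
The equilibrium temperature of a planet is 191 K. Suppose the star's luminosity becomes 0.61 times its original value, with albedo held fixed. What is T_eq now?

T_eq ∝ L^(1/4) · d^(−1/2).
T′ = 191 × 0.61^(1/4) = 169 K.

T_eq ≈ 169 K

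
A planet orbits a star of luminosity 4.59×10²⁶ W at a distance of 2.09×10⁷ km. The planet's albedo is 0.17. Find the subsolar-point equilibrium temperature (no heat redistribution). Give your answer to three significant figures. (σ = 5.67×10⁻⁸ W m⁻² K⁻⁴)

d = 2.09×10⁷ km = 2.09×10¹⁰ m.
Flux: S = L/(4πd²) = 4.59×10²⁶/(4π×(2.09×10¹⁰)²) = 8.36×10⁴ W m⁻².
At the subsolar point the surface absorbs S(1−A) and emits σT⁴ per unit area — no factor of 4, since only the local patch is in balance.
T = [8.36×10⁴ × 0.83 / 5.67×10⁻⁸]^(1/4) = (1.22×10¹²)^(1/4) = 1050 K.

T_ss ≈ 1050 K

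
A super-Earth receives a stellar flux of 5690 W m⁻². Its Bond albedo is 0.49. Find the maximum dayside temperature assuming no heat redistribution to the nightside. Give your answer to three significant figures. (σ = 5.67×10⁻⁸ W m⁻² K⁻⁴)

With no redistribution each surface element balances locally: S(1−A) = σT⁴.
T = [5690 × 0.51 / 5.67×10⁻⁸]^(1/4) = (5.12×10¹⁰)^(1/4) = 476 K.

T_ss ≈ 476 K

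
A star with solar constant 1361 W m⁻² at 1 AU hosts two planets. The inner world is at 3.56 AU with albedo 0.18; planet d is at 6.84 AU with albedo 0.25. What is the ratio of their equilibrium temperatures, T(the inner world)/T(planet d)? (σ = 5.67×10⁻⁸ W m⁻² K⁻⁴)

T_eq = [S₀(1−A)/(4σd²)]^(1/4), so T ∝ (1−A)^(1/4) / √d.
T₁ = [1361×0.82/(4×5.67×10⁻⁸×3.56²)]^(1/4) = 140.37 K.
T₂ = [1361×0.75/(4×5.67×10⁻⁸×6.84²)]^(1/4) = 99.04 K.

T₁/T₂ ≈ 1.417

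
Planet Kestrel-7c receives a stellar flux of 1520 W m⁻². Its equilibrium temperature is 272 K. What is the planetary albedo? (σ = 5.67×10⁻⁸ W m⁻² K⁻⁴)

A ≈ 0.18

From T_eq⁴ = S(1−A)/(4σ): 1−A = 4σT_eq⁴/S.
1−A = 4 × 5.67×10⁻⁸ × (272)⁴ / 1520 = 0.817.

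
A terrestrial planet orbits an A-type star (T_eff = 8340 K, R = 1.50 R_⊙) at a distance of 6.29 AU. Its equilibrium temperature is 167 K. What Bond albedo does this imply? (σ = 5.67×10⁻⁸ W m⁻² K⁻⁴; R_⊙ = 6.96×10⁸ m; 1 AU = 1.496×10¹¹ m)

A ≈ 0.48

R_⋆ = 1.50 × 6.96×10⁸ = 1.04×10⁹ m.
d = 6.29 AU = 9.41×10¹¹ m.
L = 4πR_⋆²σT_⋆⁴ = 4π(1.04×10⁹)² × 5.67×10⁻⁸ × (8340)⁴ = 3.76×10²⁷ W.
S = L/(4πd²) = 338 W m⁻².
From T_eq⁴ = S(1−A)/(4σ): 1−A = 4σT_eq⁴/S.
1−A = 4 × 5.67×10⁻⁸ × (167)⁴ / 338 = 0.522.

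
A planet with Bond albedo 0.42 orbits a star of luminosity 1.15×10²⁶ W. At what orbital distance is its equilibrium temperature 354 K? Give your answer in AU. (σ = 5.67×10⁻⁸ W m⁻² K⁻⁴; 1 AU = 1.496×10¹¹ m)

From T_eq⁴ = L(1−A)/(16πσd²): d = √[L(1−A)/(16πσT_eq⁴)].
d = √[1.15×10²⁶ × 0.58 / (16π × 5.67×10⁻⁸ × (354)⁴)] = 3.86×10¹⁰ m = 0.258 AU.

d ≈ 0.258 AU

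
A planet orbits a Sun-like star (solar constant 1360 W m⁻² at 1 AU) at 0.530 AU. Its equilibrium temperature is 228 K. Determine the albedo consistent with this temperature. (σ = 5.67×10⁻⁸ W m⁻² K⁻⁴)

A ≈ 0.87

Flux at 0.530 AU: S = 1360/0.530² = 4840 W m⁻².
From T_eq⁴ = S(1−A)/(4σ): 1−A = 4σT_eq⁴/S.
1−A = 4 × 5.67×10⁻⁸ × (228)⁴ / 4840 = 0.127.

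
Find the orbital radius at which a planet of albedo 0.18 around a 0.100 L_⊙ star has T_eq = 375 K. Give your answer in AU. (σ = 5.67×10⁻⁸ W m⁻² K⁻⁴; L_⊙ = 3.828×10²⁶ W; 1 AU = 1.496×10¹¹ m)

L = 0.100 × 3.828×10²⁶ = 3.83×10²⁵ W.
From T_eq⁴ = L(1−A)/(16πσd²): d = √[L(1−A)/(16πσT_eq⁴)].
d = √[3.83×10²⁵ × 0.82 / (16π × 5.67×10⁻⁸ × (375)⁴)] = 2.36×10¹⁰ m = 0.158 AU.

d ≈ 0.158 AU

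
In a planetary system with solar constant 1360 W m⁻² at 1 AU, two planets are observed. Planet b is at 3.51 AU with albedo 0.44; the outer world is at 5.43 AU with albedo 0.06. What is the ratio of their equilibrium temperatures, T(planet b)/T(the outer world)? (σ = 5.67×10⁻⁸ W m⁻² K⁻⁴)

T_eq = [S₀(1−A)/(4σd²)]^(1/4), so T ∝ (1−A)^(1/4) / √d.
T₁ = [1360×0.56/(4×5.67×10⁻⁸×3.51²)]^(1/4) = 128.49 K.
T₂ = [1360×0.94/(4×5.67×10⁻⁸×5.43²)]^(1/4) = 117.59 K.

T₁/T₂ ≈ 1.093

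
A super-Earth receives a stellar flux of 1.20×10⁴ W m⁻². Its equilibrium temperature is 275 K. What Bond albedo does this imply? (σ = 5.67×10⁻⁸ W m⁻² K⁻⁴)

From T_eq⁴ = S(1−A)/(4σ): 1−A = 4σT_eq⁴/S.
1−A = 4 × 5.67×10⁻⁸ × (275)⁴ / 1.20×10⁴ = 0.108.

A ≈ 0.89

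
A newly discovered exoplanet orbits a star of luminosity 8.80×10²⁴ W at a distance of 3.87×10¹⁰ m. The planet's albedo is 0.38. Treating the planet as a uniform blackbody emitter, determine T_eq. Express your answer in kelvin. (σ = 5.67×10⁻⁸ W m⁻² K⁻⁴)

Flux: S = L/(4πd²) = 8.80×10²⁴/(4π×(3.87×10¹⁰)²) = 468 W m⁻².
Energy balance: absorbed = emitted ⇒ πR²·S(1−A) = 4πR²·σT_eq⁴, so T_eq⁴ = S(1−A)/(4σ).
T_eq = [468 × 0.62 / (4 × 5.67×10⁻⁸)]^(1/4) = (1.28×10⁹)^(1/4) = 189 K.

T_eq ≈ 189 K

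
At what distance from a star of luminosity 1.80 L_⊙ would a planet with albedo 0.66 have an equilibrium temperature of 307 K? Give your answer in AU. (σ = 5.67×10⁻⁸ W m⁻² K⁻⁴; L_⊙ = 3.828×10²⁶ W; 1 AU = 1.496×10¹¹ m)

L = 1.80 × 3.828×10²⁶ = 6.89×10²⁶ W.
From T_eq⁴ = L(1−A)/(16πσd²): d = √[L(1−A)/(16πσT_eq⁴)].
d = √[6.89×10²⁶ × 0.34 / (16π × 5.67×10⁻⁸ × (307)⁴)] = 9.62×10¹⁰ m = 0.643 AU.

d ≈ 0.643 AU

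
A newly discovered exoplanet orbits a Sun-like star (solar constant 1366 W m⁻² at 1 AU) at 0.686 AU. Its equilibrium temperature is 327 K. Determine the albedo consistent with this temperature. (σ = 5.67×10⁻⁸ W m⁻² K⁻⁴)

A ≈ 0.11

Flux at 0.686 AU: S = 1366/0.686² = 2900 W m⁻².
From T_eq⁴ = S(1−A)/(4σ): 1−A = 4σT_eq⁴/S.
1−A = 4 × 5.67×10⁻⁸ × (327)⁴ / 2900 = 0.893.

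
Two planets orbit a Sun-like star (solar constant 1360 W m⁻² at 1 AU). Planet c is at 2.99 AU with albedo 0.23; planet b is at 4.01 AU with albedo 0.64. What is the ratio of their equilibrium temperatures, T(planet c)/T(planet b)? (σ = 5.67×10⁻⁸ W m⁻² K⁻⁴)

T_eq = [S₀(1−A)/(4σd²)]^(1/4), so T ∝ (1−A)^(1/4) / √d.
T₁ = [1360×0.77/(4×5.67×10⁻⁸×2.99²)]^(1/4) = 150.75 K.
T₂ = [1360×0.36/(4×5.67×10⁻⁸×4.01²)]^(1/4) = 107.64 K.

T₁/T₂ ≈ 1.401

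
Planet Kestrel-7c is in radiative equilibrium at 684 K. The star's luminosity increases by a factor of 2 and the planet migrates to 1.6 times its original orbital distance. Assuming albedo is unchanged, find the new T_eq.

T_eq ≈ 643 K

T_eq ∝ L^(1/4) · d^(−1/2).
T′ = 684 × 2^(1/4) / 1.6^(1/2) = 643 K.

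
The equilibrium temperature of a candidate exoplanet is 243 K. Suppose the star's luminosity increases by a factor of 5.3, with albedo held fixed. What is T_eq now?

T_eq ≈ 369 K

T_eq ∝ L^(1/4) · d^(−1/2).
T′ = 243 × 5.3^(1/4) = 369 K.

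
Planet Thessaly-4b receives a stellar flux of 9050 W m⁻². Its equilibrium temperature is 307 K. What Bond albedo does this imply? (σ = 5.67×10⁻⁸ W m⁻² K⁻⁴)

From T_eq⁴ = S(1−A)/(4σ): 1−A = 4σT_eq⁴/S.
1−A = 4 × 5.67×10⁻⁸ × (307)⁴ / 9050 = 0.223.

A ≈ 0.78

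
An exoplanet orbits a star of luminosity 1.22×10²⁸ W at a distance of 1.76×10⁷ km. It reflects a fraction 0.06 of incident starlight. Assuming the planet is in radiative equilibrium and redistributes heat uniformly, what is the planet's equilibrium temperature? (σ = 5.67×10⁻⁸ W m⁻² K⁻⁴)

d = 1.76×10⁷ km = 1.76×10¹⁰ m.
Flux: S = L/(4πd²) = 1.22×10²⁸/(4π×(1.76×10¹⁰)²) = 3.13×10⁶ W m⁻².
Energy balance: absorbed = emitted ⇒ πR²·S(1−A) = 4πR²·σT_eq⁴, so T_eq⁴ = S(1−A)/(4σ).
T_eq = [3.13×10⁶ × 0.94 / (4 × 5.67×10⁻⁸)]^(1/4) = (1.30×10¹³)^(1/4) = 1900 K.

T_eq ≈ 1900 K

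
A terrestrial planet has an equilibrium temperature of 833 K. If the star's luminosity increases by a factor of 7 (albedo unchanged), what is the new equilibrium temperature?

T_eq ≈ 1350 K

T_eq ∝ L^(1/4) · d^(−1/2).
T′ = 833 × 7^(1/4) = 1350 K.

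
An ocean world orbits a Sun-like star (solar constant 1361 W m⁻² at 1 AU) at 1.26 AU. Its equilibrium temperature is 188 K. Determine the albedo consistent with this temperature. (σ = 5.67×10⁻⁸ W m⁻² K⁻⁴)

A ≈ 0.67

Flux at 1.26 AU: S = 1361/1.26² = 857 W m⁻².
From T_eq⁴ = S(1−A)/(4σ): 1−A = 4σT_eq⁴/S.
1−A = 4 × 5.67×10⁻⁸ × (188)⁴ / 857 = 0.330.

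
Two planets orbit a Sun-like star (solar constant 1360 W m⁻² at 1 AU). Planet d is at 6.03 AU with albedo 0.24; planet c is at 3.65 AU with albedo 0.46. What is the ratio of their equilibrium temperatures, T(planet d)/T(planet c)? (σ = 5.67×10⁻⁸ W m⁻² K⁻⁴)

T₁/T₂ ≈ 0.847

T_eq = [S₀(1−A)/(4σd²)]^(1/4), so T ∝ (1−A)^(1/4) / √d.
T₁ = [1360×0.76/(4×5.67×10⁻⁸×6.03²)]^(1/4) = 105.81 K.
T₂ = [1360×0.54/(4×5.67×10⁻⁸×3.65²)]^(1/4) = 124.86 K.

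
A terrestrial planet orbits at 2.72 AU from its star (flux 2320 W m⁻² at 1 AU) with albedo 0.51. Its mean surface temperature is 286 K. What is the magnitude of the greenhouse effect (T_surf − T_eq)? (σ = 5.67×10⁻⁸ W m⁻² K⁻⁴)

S = 2320/2.72² = 313.6 W m⁻².
T_eq = [S(1−A)/(4σ)]^(1/4) = [313.6×0.49/(4×5.67×10⁻⁸)]^(1/4) = 161.3 K.
ΔT = T_surf − T_eq = 286 − 161.3.

ΔT ≈ 124.7 K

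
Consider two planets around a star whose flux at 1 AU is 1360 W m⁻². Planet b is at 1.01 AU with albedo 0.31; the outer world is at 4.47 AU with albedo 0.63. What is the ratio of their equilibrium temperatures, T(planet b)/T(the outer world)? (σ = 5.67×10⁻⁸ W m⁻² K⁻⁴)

T_eq = [S₀(1−A)/(4σd²)]^(1/4), so T ∝ (1−A)^(1/4) / √d.
T₁ = [1360×0.69/(4×5.67×10⁻⁸×1.01²)]^(1/4) = 252.36 K.
T₂ = [1360×0.37/(4×5.67×10⁻⁸×4.47²)]^(1/4) = 102.65 K.

T₁/T₂ ≈ 2.458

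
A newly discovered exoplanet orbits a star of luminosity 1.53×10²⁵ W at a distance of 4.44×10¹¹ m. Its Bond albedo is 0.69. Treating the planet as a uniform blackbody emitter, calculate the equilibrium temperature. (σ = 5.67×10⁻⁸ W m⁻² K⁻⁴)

T_eq ≈ 53.9 K

Flux: S = L/(4πd²) = 1.53×10²⁵/(4π×(4.44×10¹¹)²) = 6.18 W m⁻².
Energy balance: absorbed = emitted ⇒ πR²·S(1−A) = 4πR²·σT_eq⁴, so T_eq⁴ = S(1−A)/(4σ).
T_eq = [6.18 × 0.31 / (4 × 5.67×10⁻⁸)]^(1/4) = (8.44×10⁶)^(1/4) = 53.9 K.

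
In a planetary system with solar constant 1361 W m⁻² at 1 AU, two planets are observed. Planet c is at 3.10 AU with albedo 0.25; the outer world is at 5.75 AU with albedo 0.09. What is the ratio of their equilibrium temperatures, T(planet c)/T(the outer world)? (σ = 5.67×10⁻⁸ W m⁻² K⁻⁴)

T_eq = [S₀(1−A)/(4σd²)]^(1/4), so T ∝ (1−A)^(1/4) / √d.
T₁ = [1361×0.75/(4×5.67×10⁻⁸×3.10²)]^(1/4) = 147.11 K.
T₂ = [1361×0.91/(4×5.67×10⁻⁸×5.75²)]^(1/4) = 113.37 K.

T₁/T₂ ≈ 1.298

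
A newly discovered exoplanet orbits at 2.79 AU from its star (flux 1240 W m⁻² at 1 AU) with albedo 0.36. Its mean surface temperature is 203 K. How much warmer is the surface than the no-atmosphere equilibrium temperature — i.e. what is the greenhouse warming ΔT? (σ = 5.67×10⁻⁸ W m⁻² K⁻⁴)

S = 1240/2.79² = 159.3 W m⁻².
T_eq = [S(1−A)/(4σ)]^(1/4) = [159.3×0.64/(4×5.67×10⁻⁸)]^(1/4) = 145.6 K.
ΔT = T_surf − T_eq = 203 − 145.6.

ΔT ≈ 57.4 K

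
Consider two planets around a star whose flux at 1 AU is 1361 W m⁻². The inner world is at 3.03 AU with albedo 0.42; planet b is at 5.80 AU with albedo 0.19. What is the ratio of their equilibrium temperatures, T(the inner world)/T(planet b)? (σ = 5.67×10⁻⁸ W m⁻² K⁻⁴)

T_eq = [S₀(1−A)/(4σd²)]^(1/4), so T ∝ (1−A)^(1/4) / √d.
T₁ = [1361×0.58/(4×5.67×10⁻⁸×3.03²)]^(1/4) = 139.54 K.
T₂ = [1361×0.81/(4×5.67×10⁻⁸×5.80²)]^(1/4) = 109.64 K.

T₁/T₂ ≈ 1.273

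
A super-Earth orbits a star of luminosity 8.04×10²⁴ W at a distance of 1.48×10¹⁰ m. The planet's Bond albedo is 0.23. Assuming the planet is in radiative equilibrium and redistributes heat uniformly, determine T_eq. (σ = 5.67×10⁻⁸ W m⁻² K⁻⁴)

T_eq ≈ 316 K

Flux: S = L/(4πd²) = 8.04×10²⁴/(4π×(1.48×10¹⁰)²) = 2920 W m⁻².
Energy balance: absorbed = emitted ⇒ πR²·S(1−A) = 4πR²·σT_eq⁴, so T_eq⁴ = S(1−A)/(4σ).
T_eq = [2920 × 0.77 / (4 × 5.67×10⁻⁸)]^(1/4) = (9.92×10⁹)^(1/4) = 316 K.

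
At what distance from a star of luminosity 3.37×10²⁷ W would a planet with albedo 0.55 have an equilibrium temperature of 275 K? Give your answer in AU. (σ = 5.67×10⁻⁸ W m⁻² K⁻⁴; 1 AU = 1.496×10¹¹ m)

From T_eq⁴ = L(1−A)/(16πσd²): d = √[L(1−A)/(16πσT_eq⁴)].
d = √[3.37×10²⁷ × 0.45 / (16π × 5.67×10⁻⁸ × (275)⁴)] = 3.05×10¹¹ m = 2.04 AU.

d ≈ 2.04 AU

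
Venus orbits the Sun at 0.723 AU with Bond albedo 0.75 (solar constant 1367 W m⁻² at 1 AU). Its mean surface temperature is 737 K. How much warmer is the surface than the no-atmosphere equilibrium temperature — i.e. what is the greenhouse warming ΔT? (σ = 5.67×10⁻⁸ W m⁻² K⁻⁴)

ΔT ≈ 505.3 K

S = 1367/0.723² = 2615 W m⁻².
T_eq = [S(1−A)/(4σ)]^(1/4) = [2615×0.25/(4×5.67×10⁻⁸)]^(1/4) = 231.7 K.
ΔT = T_surf − T_eq = 737 − 231.7.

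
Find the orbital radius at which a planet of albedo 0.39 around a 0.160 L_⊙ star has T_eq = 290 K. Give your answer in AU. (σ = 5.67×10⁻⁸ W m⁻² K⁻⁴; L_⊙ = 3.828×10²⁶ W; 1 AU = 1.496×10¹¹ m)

d ≈ 0.288 AU

L = 0.160 × 3.828×10²⁶ = 6.12×10²⁵ W.
From T_eq⁴ = L(1−A)/(16πσd²): d = √[L(1−A)/(16πσT_eq⁴)].
d = √[6.12×10²⁵ × 0.61 / (16π × 5.67×10⁻⁸ × (290)⁴)] = 4.31×10¹⁰ m = 0.288 AU.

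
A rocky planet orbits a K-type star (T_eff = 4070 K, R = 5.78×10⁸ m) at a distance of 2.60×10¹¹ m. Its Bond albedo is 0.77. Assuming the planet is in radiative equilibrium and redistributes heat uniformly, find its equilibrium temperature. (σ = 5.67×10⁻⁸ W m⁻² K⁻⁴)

L = 4πR_⋆²σT_⋆⁴ = 4π(5.78×10⁸)² × 5.67×10⁻⁸ × (4070)⁴ = 6.53×10²⁵ W.
S = L/(4πd²) = 76.9 W m⁻².
Energy balance: absorbed = emitted ⇒ πR²·S(1−A) = 4πR²·σT_eq⁴, so T_eq⁴ = S(1−A)/(4σ).
T_eq = [76.9 × 0.23 / (4 × 5.67×10⁻⁸)]^(1/4) = (7.80×10⁷)^(1/4) = 94.0 K.

T_eq ≈ 94.0 K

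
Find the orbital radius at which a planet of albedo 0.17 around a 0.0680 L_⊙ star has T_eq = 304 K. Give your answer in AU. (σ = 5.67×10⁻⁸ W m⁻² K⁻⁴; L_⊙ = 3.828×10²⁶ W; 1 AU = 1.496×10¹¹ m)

L = 0.0680 × 3.828×10²⁶ = 2.60×10²⁵ W.
From T_eq⁴ = L(1−A)/(16πσd²): d = √[L(1−A)/(16πσT_eq⁴)].
d = √[2.60×10²⁵ × 0.83 / (16π × 5.67×10⁻⁸ × (304)⁴)] = 2.98×10¹⁰ m = 0.199 AU.

d ≈ 0.199 AU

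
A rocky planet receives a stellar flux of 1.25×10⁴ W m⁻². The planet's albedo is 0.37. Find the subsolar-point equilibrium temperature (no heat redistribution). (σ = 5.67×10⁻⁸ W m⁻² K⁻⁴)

T_ss ≈ 610 K

At the subsolar point the surface absorbs S(1−A) and emits σT⁴ per unit area — no factor of 4, since only the local patch is in balance.
T = [1.25×10⁴ × 0.63 / 5.67×10⁻⁸]^(1/4) = (1.39×10¹¹)^(1/4) = 610 K.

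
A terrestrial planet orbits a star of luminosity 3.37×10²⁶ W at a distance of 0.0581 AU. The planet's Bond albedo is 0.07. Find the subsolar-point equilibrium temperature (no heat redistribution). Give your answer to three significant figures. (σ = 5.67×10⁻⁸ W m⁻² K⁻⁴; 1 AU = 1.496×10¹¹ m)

d = 0.0581 AU = 8.69×10⁹ m.
Flux: S = L/(4πd²) = 3.37×10²⁶/(4π×(8.69×10⁹)²) = 3.55×10⁵ W m⁻².
At the subsolar point the surface absorbs S(1−A) and emits σT⁴ per unit area — no factor of 4, since only the local patch is in balance.
T = [3.55×10⁵ × 0.93 / 5.67×10⁻⁸]^(1/4) = (5.82×10¹²)^(1/4) = 1550 K.

T_ss ≈ 1550 K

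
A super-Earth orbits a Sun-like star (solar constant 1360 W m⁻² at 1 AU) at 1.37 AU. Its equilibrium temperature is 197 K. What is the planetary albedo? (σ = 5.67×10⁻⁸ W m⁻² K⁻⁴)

Flux at 1.37 AU: S = 1360/1.37² = 725 W m⁻².
From T_eq⁴ = S(1−A)/(4σ): 1−A = 4σT_eq⁴/S.
1−A = 4 × 5.67×10⁻⁸ × (197)⁴ / 725 = 0.471.

A ≈ 0.53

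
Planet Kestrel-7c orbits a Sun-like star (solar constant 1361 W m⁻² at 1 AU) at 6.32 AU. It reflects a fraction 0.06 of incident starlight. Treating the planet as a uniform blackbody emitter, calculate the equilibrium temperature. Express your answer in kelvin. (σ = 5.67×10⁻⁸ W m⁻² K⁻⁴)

Flux at 6.32 AU: S = 1361/6.32² = 34.1 W m⁻².
Energy balance: absorbed = emitted ⇒ πR²·S(1−A) = 4πR²·σT_eq⁴, so T_eq⁴ = S(1−A)/(4σ).
T_eq = [34.1 × 0.94 / (4 × 5.67×10⁻⁸)]^(1/4) = (1.41×10⁸)^(1/4) = 109 K.

T_eq ≈ 109 K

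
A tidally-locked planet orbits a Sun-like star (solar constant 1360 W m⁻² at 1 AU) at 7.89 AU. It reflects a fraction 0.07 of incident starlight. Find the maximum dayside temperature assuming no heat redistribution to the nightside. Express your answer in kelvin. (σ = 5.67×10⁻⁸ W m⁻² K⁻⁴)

Flux at 7.89 AU: S = 1360/7.89² = 21.8 W m⁻².
With no redistribution each surface element balances locally: S(1−A) = σT⁴.
T = [21.8 × 0.93 / 5.67×10⁻⁸]^(1/4) = (3.58×10⁸)^(1/4) = 138 K.

T_ss ≈ 138 K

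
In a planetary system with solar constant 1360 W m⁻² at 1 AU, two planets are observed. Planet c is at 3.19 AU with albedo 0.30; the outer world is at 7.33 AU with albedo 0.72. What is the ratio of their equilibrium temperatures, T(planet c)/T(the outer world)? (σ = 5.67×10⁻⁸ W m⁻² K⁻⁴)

T₁/T₂ ≈ 1.906

T_eq = [S₀(1−A)/(4σd²)]^(1/4), so T ∝ (1−A)^(1/4) / √d.
T₁ = [1360×0.70/(4×5.67×10⁻⁸×3.19²)]^(1/4) = 142.51 K.
T₂ = [1360×0.28/(4×5.67×10⁻⁸×7.33²)]^(1/4) = 74.77 K.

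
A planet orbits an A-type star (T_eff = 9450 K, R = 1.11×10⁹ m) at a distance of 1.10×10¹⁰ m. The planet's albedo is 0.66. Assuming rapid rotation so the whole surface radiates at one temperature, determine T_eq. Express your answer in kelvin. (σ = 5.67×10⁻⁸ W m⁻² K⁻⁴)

L = 4πR_⋆²σT_⋆⁴ = 4π(1.11×10⁹)² × 5.67×10⁻⁸ × (9450)⁴ = 7.00×10²⁷ W.
S = L/(4πd²) = 4.60×10⁶ W m⁻².
Energy balance: absorbed = emitted ⇒ πR²·S(1−A) = 4πR²·σT_eq⁴, so T_eq⁴ = S(1−A)/(4σ).
T_eq = [4.60×10⁶ × 0.34 / (4 × 5.67×10⁻⁸)]^(1/4) = (6.90×10¹²)^(1/4) = 1620 K.

T_eq ≈ 1620 K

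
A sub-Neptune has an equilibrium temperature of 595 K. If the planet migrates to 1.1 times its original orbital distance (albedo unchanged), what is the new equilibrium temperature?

T_eq ∝ L^(1/4) · d^(−1/2).
T′ = 595 / 1.1^(1/2) = 567 K.

T_eq ≈ 567 K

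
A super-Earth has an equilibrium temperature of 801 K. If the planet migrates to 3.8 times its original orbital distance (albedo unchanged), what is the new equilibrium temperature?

T_eq ≈ 411 K

T_eq ∝ L^(1/4) · d^(−1/2).
T′ = 801 / 3.8^(1/2) = 411 K.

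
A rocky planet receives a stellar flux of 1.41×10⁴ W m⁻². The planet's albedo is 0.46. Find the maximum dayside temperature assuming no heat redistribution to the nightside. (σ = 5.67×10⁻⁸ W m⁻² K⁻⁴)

T_ss ≈ 605 K

With no redistribution each surface element balances locally: S(1−A) = σT⁴.
T = [1.41×10⁴ × 0.54 / 5.67×10⁻⁸]^(1/4) = (1.34×10¹¹)^(1/4) = 605 K.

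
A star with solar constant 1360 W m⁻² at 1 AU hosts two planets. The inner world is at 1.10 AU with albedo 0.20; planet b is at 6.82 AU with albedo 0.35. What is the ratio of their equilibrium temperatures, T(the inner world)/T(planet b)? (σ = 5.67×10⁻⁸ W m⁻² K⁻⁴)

T₁/T₂ ≈ 2.623

T_eq = [S₀(1−A)/(4σd²)]^(1/4), so T ∝ (1−A)^(1/4) / √d.
T₁ = [1360×0.80/(4×5.67×10⁻⁸×1.10²)]^(1/4) = 250.93 K.
T₂ = [1360×0.65/(4×5.67×10⁻⁸×6.82²)]^(1/4) = 95.68 K.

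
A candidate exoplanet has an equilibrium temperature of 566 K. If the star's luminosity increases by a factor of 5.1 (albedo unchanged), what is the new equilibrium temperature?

T_eq ≈ 851 K

T_eq ∝ L^(1/4) · d^(−1/2).
T′ = 566 × 5.1^(1/4) = 851 K.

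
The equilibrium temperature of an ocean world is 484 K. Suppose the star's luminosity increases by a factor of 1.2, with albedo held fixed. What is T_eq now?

T_eq ∝ L^(1/4) · d^(−1/2).
T′ = 484 × 1.2^(1/4) = 507 K.

T_eq ≈ 507 K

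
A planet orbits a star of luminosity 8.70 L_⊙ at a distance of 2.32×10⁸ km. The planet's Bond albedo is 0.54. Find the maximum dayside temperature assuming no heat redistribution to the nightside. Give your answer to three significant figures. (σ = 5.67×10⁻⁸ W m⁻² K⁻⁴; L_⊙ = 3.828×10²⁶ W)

d = 2.32×10⁸ km = 2.32×10¹¹ m.
L = 8.70 × 3.828×10²⁶ = 3.33×10²⁷ W.
Flux: S = L/(4πd²) = 3.33×10²⁷/(4π×(2.32×10¹¹)²) = 4920 W m⁻².
With no redistribution each surface element balances locally: S(1−A) = σT⁴.
T = [4920 × 0.46 / 5.67×10⁻⁸]^(1/4) = (3.99×10¹⁰)^(1/4) = 447 K.

T_ss ≈ 447 K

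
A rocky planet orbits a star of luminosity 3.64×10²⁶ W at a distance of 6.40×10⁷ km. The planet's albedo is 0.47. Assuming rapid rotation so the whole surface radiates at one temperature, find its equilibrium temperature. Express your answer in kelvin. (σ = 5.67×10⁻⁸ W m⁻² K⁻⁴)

d = 6.40×10⁷ km = 6.40×10¹⁰ m.
Flux: S = L/(4πd²) = 3.64×10²⁶/(4π×(6.40×10¹⁰)²) = 7070 W m⁻².
Energy balance: absorbed = emitted ⇒ πR²·S(1−A) = 4πR²·σT_eq⁴, so T_eq⁴ = S(1−A)/(4σ).
T_eq = [7070 × 0.53 / (4 × 5.67×10⁻⁸)]^(1/4) = (1.65×10¹⁰)^(1/4) = 359 K.

T_eq ≈ 359 K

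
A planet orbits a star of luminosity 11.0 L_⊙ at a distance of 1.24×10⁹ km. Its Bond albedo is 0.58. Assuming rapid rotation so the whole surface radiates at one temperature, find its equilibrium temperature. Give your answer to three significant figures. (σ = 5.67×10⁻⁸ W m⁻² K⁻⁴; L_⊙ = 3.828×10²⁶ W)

d = 1.24×10⁹ km = 1.24×10¹² m.
L = 11.0 × 3.828×10²⁶ = 4.21×10²⁷ W.
Flux: S = L/(4πd²) = 4.21×10²⁷/(4π×(1.24×10¹²)²) = 218 W m⁻².
Energy balance: absorbed = emitted ⇒ πR²·S(1−A) = 4πR²·σT_eq⁴, so T_eq⁴ = S(1−A)/(4σ).
T_eq = [218 × 0.42 / (4 × 5.67×10⁻⁸)]^(1/4) = (4.04×10⁸)^(1/4) = 142 K.

T_eq ≈ 142 K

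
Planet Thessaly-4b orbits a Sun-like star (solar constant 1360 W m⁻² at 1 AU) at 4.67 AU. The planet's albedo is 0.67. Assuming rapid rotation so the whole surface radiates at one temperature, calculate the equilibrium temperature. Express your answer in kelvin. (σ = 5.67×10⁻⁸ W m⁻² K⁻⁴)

T_eq ≈ 97.6 K

Flux at 4.67 AU: S = 1360/4.67² = 62.4 W m⁻².
Energy balance: absorbed = emitted ⇒ πR²·S(1−A) = 4πR²·σT_eq⁴, so T_eq⁴ = S(1−A)/(4σ).
T_eq = [62.4 × 0.33 / (4 × 5.67×10⁻⁸)]^(1/4) = (9.07×10⁷)^(1/4) = 97.6 K.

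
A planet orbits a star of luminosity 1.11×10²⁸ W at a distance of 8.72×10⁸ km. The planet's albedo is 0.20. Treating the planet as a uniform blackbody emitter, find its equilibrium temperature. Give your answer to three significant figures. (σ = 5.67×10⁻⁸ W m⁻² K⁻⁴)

d = 8.72×10⁸ km = 8.72×10¹¹ m.
Flux: S = L/(4πd²) = 1.11×10²⁸/(4π×(8.72×10¹¹)²) = 1160 W m⁻².
Energy balance: absorbed = emitted ⇒ πR²·S(1−A) = 4πR²·σT_eq⁴, so T_eq⁴ = S(1−A)/(4σ).
T_eq = [1160 × 0.80 / (4 × 5.67×10⁻⁸)]^(1/4) = (4.10×10⁹)^(1/4) = 253 K.

T_eq ≈ 253 K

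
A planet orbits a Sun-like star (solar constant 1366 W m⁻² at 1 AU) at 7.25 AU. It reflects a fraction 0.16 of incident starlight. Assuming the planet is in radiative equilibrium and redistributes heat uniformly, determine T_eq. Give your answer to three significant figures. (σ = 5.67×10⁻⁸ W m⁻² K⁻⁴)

T_eq ≈ 99.0 K

Flux at 7.25 AU: S = 1366/7.25² = 26.0 W m⁻².
Energy balance: absorbed = emitted ⇒ πR²·S(1−A) = 4πR²·σT_eq⁴, so T_eq⁴ = S(1−A)/(4σ).
T_eq = [26.0 × 0.84 / (4 × 5.67×10⁻⁸)]^(1/4) = (9.63×10⁷)^(1/4) = 99.0 K.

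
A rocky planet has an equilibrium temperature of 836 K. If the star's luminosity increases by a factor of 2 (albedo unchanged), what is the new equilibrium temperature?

T_eq ≈ 994 K

T_eq ∝ L^(1/4) · d^(−1/2).
T′ = 836 × 2^(1/4) = 994 K.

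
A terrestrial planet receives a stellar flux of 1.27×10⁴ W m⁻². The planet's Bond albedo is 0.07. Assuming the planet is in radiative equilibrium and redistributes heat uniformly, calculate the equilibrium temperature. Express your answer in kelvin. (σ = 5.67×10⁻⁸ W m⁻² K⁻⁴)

T_eq ≈ 478 K

Energy balance: absorbed = emitted ⇒ πR²·S(1−A) = 4πR²·σT_eq⁴, so T_eq⁴ = S(1−A)/(4σ).
T_eq = [1.27×10⁴ × 0.93 / (4 × 5.67×10⁻⁸)]^(1/4) = (5.21×10¹⁰)^(1/4) = 478 K.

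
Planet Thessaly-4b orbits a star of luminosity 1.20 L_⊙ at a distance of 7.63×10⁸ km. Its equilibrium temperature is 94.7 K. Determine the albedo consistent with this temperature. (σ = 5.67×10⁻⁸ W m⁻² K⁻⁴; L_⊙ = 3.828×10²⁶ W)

d = 7.63×10⁸ km = 7.63×10¹¹ m.
L = 1.20 × 3.828×10²⁶ = 4.59×10²⁶ W.
Flux: S = L/(4πd²) = 4.59×10²⁶/(4π×(7.63×10¹¹)²) = 62.8 W m⁻².
From T_eq⁴ = S(1−A)/(4σ): 1−A = 4σT_eq⁴/S.
1−A = 4 × 5.67×10⁻⁸ × (94.7)⁴ / 62.8 = 0.291.

A ≈ 0.71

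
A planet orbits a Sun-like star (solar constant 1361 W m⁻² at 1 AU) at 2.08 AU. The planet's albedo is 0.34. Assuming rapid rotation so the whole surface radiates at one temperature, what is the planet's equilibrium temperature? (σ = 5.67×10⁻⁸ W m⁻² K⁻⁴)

T_eq ≈ 174 K

Flux at 2.08 AU: S = 1361/2.08² = 315 W m⁻².
Energy balance: absorbed = emitted ⇒ πR²·S(1−A) = 4πR²·σT_eq⁴, so T_eq⁴ = S(1−A)/(4σ).
T_eq = [315 × 0.66 / (4 × 5.67×10⁻⁸)]^(1/4) = (9.15×10⁸)^(1/4) = 174 K.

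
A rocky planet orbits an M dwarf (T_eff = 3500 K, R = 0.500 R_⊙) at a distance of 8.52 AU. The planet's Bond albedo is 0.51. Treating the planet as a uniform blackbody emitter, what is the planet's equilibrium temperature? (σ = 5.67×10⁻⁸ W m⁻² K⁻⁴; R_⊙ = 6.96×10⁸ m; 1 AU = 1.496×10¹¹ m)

R_⋆ = 0.500 × 6.96×10⁸ = 3.48×10⁸ m.
d = 8.52 AU = 1.27×10¹² m.
L = 4πR_⋆²σT_⋆⁴ = 4π(3.48×10⁸)² × 5.67×10⁻⁸ × (3500)⁴ = 1.29×10²⁵ W.
S = L/(4πd²) = 0.634 W m⁻².
Energy balance: absorbed = emitted ⇒ πR²·S(1−A) = 4πR²·σT_eq⁴, so T_eq⁴ = S(1−A)/(4σ).
T_eq = [0.634 × 0.49 / (4 × 5.67×10⁻⁸)]^(1/4) = (1.37×10⁶)^(1/4) = 34.2 K.

T_eq ≈ 34.2 K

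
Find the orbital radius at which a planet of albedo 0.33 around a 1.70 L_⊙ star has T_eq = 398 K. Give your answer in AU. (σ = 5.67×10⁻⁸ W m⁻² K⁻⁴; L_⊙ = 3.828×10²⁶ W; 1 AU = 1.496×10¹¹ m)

L = 1.70 × 3.828×10²⁶ = 6.51×10²⁶ W.
From T_eq⁴ = L(1−A)/(16πσd²): d = √[L(1−A)/(16πσT_eq⁴)].
d = √[6.51×10²⁶ × 0.67 / (16π × 5.67×10⁻⁸ × (398)⁴)] = 7.81×10¹⁰ m = 0.522 AU.

d ≈ 0.522 AU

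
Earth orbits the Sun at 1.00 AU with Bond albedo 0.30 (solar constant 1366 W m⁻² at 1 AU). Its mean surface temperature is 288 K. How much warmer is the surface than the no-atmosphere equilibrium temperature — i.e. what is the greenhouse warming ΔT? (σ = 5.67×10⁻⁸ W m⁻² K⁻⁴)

S = 1366/1.00² = 1366 W m⁻².
T_eq = [S(1−A)/(4σ)]^(1/4) = [1366×0.70/(4×5.67×10⁻⁸)]^(1/4) = 254.8 K.
ΔT = T_surf − T_eq = 288 − 254.8.

ΔT ≈ 33.2 K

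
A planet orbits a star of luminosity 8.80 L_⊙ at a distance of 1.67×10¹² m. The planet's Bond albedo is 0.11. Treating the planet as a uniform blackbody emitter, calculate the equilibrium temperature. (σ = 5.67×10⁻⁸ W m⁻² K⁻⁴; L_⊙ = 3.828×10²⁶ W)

T_eq ≈ 139 K

L = 8.80 × 3.828×10²⁶ = 3.37×10²⁷ W.
Flux: S = L/(4πd²) = 3.37×10²⁷/(4π×(1.67×10¹²)²) = 96.1 W m⁻².
Energy balance: absorbed = emitted ⇒ πR²·S(1−A) = 4πR²·σT_eq⁴, so T_eq⁴ = S(1−A)/(4σ).
T_eq = [96.1 × 0.89 / (4 × 5.67×10⁻⁸)]^(1/4) = (3.77×10⁸)^(1/4) = 139 K.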